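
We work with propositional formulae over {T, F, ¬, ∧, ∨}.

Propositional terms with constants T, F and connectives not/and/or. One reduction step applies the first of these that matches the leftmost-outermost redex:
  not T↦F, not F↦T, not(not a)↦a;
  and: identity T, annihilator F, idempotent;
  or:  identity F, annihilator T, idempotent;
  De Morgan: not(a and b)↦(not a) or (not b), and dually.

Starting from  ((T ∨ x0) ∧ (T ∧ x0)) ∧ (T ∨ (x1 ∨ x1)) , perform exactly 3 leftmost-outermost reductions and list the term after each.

Answer: after 3 steps: x0 ∧ (T ∨ (x1 ∨ x1))

Working:
  start: ((T ∨ x0) ∧ (T ∧ x0)) ∧ (T ∨ (x1 ∨ x1))
  step 1: (T ∧ (T ∧ x0)) ∧ (T ∨ (x1 ∨ x1))
  step 2: (T ∧ x0) ∧ (T ∨ (x1 ∨ x1))
  step 3: x0 ∧ (T ∨ (x1 ∨ x1))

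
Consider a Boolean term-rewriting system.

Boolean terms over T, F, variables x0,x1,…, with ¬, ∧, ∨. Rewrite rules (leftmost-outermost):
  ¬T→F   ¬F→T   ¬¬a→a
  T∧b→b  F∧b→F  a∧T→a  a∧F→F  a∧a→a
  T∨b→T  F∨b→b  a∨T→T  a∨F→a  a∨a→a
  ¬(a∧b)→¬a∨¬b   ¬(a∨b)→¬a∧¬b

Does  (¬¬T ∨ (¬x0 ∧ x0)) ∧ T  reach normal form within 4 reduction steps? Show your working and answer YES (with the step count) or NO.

  start: (¬¬T ∨ (¬x0 ∧ x0)) ∧ T
  step 1: ¬¬T ∨ (¬x0 ∧ x0)
  step 2: T ∨ (¬x0 ∧ x0)
  step 3: T

Answer: YES — reaches normal form T in 3 ≤ 4 steps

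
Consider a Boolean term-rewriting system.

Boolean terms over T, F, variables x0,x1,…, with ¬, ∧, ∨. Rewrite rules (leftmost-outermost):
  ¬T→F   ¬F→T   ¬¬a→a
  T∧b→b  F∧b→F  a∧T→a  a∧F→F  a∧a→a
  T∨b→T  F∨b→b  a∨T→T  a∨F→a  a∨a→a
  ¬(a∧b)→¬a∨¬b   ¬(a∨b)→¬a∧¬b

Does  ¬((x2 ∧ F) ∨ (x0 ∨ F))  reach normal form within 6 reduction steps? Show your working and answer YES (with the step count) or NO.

Answer: NO — after 6 steps the term is ¬x0 ∧ ¬F, not yet normal

Reduction:
  start: ¬((x2 ∧ F) ∨ (x0 ∨ F))
  [1] ¬(x2 ∧ F) ∧ ¬(x0 ∨ F)
  [2] (¬x2 ∨ ¬F) ∧ ¬(x0 ∨ F)
  [3] (¬x2 ∨ T) ∧ ¬(x0 ∨ F)
  [4] T ∧ ¬(x0 ∨ F)
  [5] ¬(x0 ∨ F)
  [6] ¬x0 ∧ ¬F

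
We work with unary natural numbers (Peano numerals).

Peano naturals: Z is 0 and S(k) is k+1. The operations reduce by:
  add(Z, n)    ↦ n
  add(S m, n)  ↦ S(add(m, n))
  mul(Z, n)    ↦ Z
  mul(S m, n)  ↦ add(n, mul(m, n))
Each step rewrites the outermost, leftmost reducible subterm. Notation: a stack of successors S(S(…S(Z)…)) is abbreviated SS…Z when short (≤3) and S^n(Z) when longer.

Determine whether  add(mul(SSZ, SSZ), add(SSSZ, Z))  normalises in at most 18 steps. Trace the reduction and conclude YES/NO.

Answer: YES — reaches normal form S^7(Z) in 18 ≤ 18 steps

Reduction:
  start: add(mul(SSZ, SSZ), add(SSSZ, Z))
  [1] add(add(SSZ, mul(SZ, SSZ)), add(SSSZ, Z))
  [2] add(S(add(SZ, mul(SZ, SSZ))), add(SSSZ, Z))
  [3] S(add(add(SZ, mul(SZ, SSZ)), add(SSSZ, Z)))
  [4] S(add(S(add(Z, mul(SZ, SSZ))), add(SSSZ, Z)))
  [5] S(S(add(add(Z, mul(SZ, SSZ)), add(SSSZ, Z))))
  [6] S(S(add(mul(SZ, SSZ), add(SSSZ, Z))))
  [7] S(S(add(add(SSZ, mul(Z, SSZ)), add(SSSZ, Z))))
  [8] S(S(add(S(add(SZ, mul(Z, SSZ))), add(SSSZ, Z))))
  [9] S(S(S(add(add(SZ, mul(Z, SSZ)), add(SSSZ, Z)))))
  [10] S(S(S(add(S(add(Z, mul(Z, SSZ))), add(SSSZ, Z)))))
  [11] S(S(S(S(add(add(Z, mul(Z, SSZ)), add(SSSZ, Z))))))
  [12] S(S(S(S(add(mul(Z, SSZ), add(SSSZ, Z))))))
  [13] S(S(S(S(add(Z, add(SSSZ, Z))))))
  [14] S(S(S(S(add(SSSZ, Z)))))
  [15] S(S(S(S(S(add(SSZ, Z))))))
  [16] S(S(S(S(S(S(add(SZ, Z)))))))
  [17] S(S(S(S(S(S(S(add(Z, Z))))))))
  [18] S^7(Z)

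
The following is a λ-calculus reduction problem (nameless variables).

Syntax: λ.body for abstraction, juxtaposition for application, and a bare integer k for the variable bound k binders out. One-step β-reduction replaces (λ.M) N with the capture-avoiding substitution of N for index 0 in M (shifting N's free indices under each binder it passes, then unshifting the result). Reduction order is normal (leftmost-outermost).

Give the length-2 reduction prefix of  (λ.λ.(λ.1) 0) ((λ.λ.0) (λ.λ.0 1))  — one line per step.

  start: (λ.λ.(λ.1) 0) ((λ.λ.0) (λ.λ.0 1))
  →1  λ.(λ.1) 0
  →2  λ.0

Answer: after 2 steps: λ.0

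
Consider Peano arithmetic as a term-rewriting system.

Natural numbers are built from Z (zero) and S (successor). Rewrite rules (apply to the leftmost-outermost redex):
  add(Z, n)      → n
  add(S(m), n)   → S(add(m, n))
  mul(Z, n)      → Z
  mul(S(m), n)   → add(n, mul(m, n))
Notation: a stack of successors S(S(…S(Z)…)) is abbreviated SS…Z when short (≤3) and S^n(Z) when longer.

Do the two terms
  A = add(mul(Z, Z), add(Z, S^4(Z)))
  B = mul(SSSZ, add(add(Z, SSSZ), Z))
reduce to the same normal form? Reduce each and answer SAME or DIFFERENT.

Answer: DIFFERENT — A ⇓ S^4(Z), B ⇓ S^9(Z)

Reduction:
Term A:
  start: add(mul(Z, Z), add(Z, S^4(Z)))
  [1] add(Z, add(Z, S^4(Z)))
  [2] add(Z, S^4(Z))
  [3] S^4(Z)

Term B:
  start: mul(SSSZ, add(add(Z, SSSZ), Z))
  [1] add(add(add(Z, SSSZ), Z), mul(SSZ, add(add(Z, SSSZ), Z)))
  [2] add(add(SSSZ, Z), mul(SSZ, add(add(Z, SSSZ), Z)))
  [3] add(S(add(SSZ, Z)), mul(SSZ, add(add(Z, SSSZ), Z)))
  [4] S(add(add(SSZ, Z), mul(SSZ, add(add(Z, SSSZ), Z))))
  [5] S(add(S(add(SZ, Z)), mul(SSZ, add(add(Z, SSSZ), Z))))
  [6] S(S(add(add(SZ, Z), mul(SSZ, add(add(Z, SSSZ), Z)))))
  [7] S(S(add(S(add(Z, Z)), mul(SSZ, add(add(Z, SSSZ), Z)))))
  [8] S(S(S(add(add(Z, Z), mul(SSZ, add(add(Z, SSSZ), Z))))))
  [9] S(S(S(add(Z, mul(SSZ, add(add(Z, SSSZ), Z))))))
  [10] S(S(S(mul(SSZ, add(add(Z, SSSZ), Z)))))
  [11] S(S(S(add(add(add(Z, SSSZ), Z), mul(SZ, add(add(Z, SSSZ), Z))))))
  [12] S(S(S(add(add(SSSZ, Z), mul(SZ, add(add(Z, SSSZ), Z))))))
  [13] S(S(S(add(S(add(SSZ, Z)), mul(SZ, add(add(Z, SSSZ), Z))))))
  [14] S(S(S(S(add(add(SSZ, Z), mul(SZ, add(add(Z, SSSZ), Z)))))))
  [15] S(S(S(S(add(S(add(SZ, Z)), mul(SZ, add(add(Z, SSSZ), Z)))))))
  [16] S(S(S(S(S(add(add(SZ, Z), mul(SZ, add(add(Z, SSSZ), Z))))))))
  [17] S(S(S(S(S(add(S(add(Z, Z)), mul(SZ, add(add(Z, SSSZ), Z))))))))
  [18] S(S(S(S(S(S(add(add(Z, Z), mul(SZ, add(add(Z, SSSZ), Z)))))))))
  [19] S(S(S(S(S(S(add(Z, mul(SZ, add(add(Z, SSSZ), Z)))))))))
  [20] S(S(S(S(S(S(mul(SZ, add(add(Z, SSSZ), Z))))))))
  [21] S(S(S(S(S(S(add(add(add(Z, SSSZ), Z), mul(Z, add(add(Z, SSSZ), Z)))))))))
  [22] S(S(S(S(S(S(add(add(SSSZ, Z), mul(Z, add(add(Z, SSSZ), Z)))))))))
  [23] S(S(S(S(S(S(add(S(add(SSZ, Z)), mul(Z, add(add(Z, SSSZ), Z)))))))))
  [24] S(S(S(S(S(S(S(add(add(SSZ, Z), mul(Z, add(add(Z, SSSZ), Z))))))))))
  [25] S(S(S(S(S(S(S(add(S(add(SZ, Z)), mul(Z, add(add(Z, SSSZ), Z))))))))))
  [26] S(S(S(S(S(S(S(S(add(add(SZ, Z), mul(Z, add(add(Z, SSSZ), Z)))))))))))
  [27] S(S(S(S(S(S(S(S(add(S(add(Z, Z)), mul(Z, add(add(Z, SSSZ), Z)))))))))))
  [28] S(S(S(S(S(S(S(S(S(add(add(Z, Z), mul(Z, add(add(Z, SSSZ), Z))))))))))))
  [29] S(S(S(S(S(S(S(S(S(add(Z, mul(Z, add(add(Z, SSSZ), Z))))))))))))
  [30] S(S(S(S(S(S(S(S(S(mul(Z, add(add(Z, SSSZ), Z)))))))))))
  [31] S^9(Z)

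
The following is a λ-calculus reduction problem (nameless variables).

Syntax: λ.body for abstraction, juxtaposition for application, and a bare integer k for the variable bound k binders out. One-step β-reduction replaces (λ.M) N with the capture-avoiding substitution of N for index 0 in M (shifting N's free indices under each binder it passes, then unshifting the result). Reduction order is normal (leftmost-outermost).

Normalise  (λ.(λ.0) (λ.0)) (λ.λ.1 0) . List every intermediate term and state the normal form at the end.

  start: (λ.(λ.0) (λ.0)) (λ.λ.1 0)
  [1] (λ.0) (λ.0)
  [2] λ.0

Answer: normal form = λ.0  (in 2 steps)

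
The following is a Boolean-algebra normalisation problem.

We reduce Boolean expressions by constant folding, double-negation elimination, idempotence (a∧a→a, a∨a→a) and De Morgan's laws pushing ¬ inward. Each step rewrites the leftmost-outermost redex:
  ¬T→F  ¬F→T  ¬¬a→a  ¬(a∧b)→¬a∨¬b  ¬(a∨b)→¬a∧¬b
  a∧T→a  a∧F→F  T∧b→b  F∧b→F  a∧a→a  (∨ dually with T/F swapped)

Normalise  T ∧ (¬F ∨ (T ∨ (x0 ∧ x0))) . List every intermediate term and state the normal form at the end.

  start: T ∧ (¬F ∨ (T ∨ (x0 ∧ x0)))
  [1] ¬F ∨ (T ∨ (x0 ∧ x0))
  [2] T ∨ (T ∨ (x0 ∧ x0))
  [3] T

Answer: normal form = T  (in 3 steps)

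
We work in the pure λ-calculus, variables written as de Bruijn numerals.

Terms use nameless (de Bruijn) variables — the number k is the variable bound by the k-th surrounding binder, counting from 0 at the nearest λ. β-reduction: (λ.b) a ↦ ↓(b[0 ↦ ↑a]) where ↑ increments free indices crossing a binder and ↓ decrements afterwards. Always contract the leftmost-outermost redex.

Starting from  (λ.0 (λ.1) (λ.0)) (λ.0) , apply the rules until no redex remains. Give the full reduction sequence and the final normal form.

  start: (λ.0 (λ.1) (λ.0)) (λ.0)
  step 1: (λ.0) (λ.λ.0) (λ.0)
  step 2: (λ.λ.0) (λ.0)
  step 3: λ.0

Answer: normal form = λ.0  (in 3 steps)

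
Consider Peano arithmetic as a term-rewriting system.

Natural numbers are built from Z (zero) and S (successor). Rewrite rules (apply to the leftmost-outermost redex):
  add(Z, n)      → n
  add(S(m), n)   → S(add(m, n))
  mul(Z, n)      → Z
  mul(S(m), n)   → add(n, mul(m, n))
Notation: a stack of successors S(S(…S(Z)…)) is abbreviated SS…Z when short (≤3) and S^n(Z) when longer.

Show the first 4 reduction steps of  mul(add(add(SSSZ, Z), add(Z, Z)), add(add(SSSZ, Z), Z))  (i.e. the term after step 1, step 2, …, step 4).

  start: mul(add(add(SSSZ, Z), add(Z, Z)), add(add(SSSZ, Z), Z))
  step 1: mul(add(S(add(SSZ, Z)), add(Z, Z)), add(add(SSSZ, Z), Z))
  step 2: mul(S(add(add(SSZ, Z), add(Z, Z))), add(add(SSSZ, Z), Z))
  step 3: add(add(add(SSSZ, Z), Z), mul(add(add(SSZ, Z), add(Z, Z)), add(add(SSSZ, Z), Z)))
  step 4: add(add(S(add(SSZ, Z)), Z), mul(add(add(SSZ, Z), add(Z, Z)), add(add(SSSZ, Z), Z)))

Answer: after 4 steps: add(add(S(add(SSZ, Z)), Z), mul(add(add(SSZ, Z), add(Z, Z)), add(add(SSSZ, Z), Z)))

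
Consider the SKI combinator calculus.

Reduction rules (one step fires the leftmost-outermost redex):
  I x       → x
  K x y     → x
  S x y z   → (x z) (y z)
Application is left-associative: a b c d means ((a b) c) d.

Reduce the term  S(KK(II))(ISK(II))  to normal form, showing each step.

Answer: normal form = SK(SKI)  (in 3 steps)

Derivation:
  start: S(KK(II))(ISK(II))
  step 1: SK(ISK(II))
  step 2: SK(SK(II))
  step 3: SK(SKI)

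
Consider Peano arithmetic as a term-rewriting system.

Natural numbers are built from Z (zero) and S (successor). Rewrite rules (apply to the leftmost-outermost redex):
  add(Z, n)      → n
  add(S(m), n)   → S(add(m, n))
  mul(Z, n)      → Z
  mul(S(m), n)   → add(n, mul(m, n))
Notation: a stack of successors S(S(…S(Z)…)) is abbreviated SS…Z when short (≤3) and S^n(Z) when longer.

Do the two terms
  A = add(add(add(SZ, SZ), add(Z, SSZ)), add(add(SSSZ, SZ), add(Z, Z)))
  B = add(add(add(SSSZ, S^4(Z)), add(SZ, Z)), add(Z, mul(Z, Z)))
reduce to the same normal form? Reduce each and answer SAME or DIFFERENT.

Answer: SAME — A ⇓ S^8(Z), B ⇓ S^8(Z)

Working:
Term A:
  start: add(add(add(SZ, SZ), add(Z, SSZ)), add(add(SSSZ, SZ), add(Z, Z)))
  step 1: add(add(S(add(Z, SZ)), add(Z, SSZ)), add(add(SSSZ, SZ), add(Z, Z)))
  step 2: add(S(add(add(Z, SZ), add(Z, SSZ))), add(add(SSSZ, SZ), add(Z, Z)))
  step 3: S(add(add(add(Z, SZ), add(Z, SSZ)), add(add(SSSZ, SZ), add(Z, Z))))
  step 4: S(add(add(SZ, add(Z, SSZ)), add(add(SSSZ, SZ), add(Z, Z))))
  step 5: S(add(S(add(Z, add(Z, SSZ))), add(add(SSSZ, SZ), add(Z, Z))))
  step 6: S(S(add(add(Z, add(Z, SSZ)), add(add(SSSZ, SZ), add(Z, Z)))))
  step 7: S(S(add(add(Z, SSZ), add(add(SSSZ, SZ), add(Z, Z)))))
  step 8: S(S(add(SSZ, add(add(SSSZ, SZ), add(Z, Z)))))
  step 9: S(S(S(add(SZ, add(add(SSSZ, SZ), add(Z, Z))))))
  step 10: S(S(S(S(add(Z, add(add(SSSZ, SZ), add(Z, Z)))))))
  step 11: S(S(S(S(add(add(SSSZ, SZ), add(Z, Z))))))
  step 12: S(S(S(S(add(S(add(SSZ, SZ)), add(Z, Z))))))
  step 13: S(S(S(S(S(add(add(SSZ, SZ), add(Z, Z)))))))
  step 14: S(S(S(S(S(add(S(add(SZ, SZ)), add(Z, Z)))))))
  step 15: S(S(S(S(S(S(add(add(SZ, SZ), add(Z, Z))))))))
  step 16: S(S(S(S(S(S(add(S(add(Z, SZ)), add(Z, Z))))))))
  step 17: S(S(S(S(S(S(S(add(add(Z, SZ), add(Z, Z)))))))))
  step 18: S(S(S(S(S(S(S(add(SZ, add(Z, Z)))))))))
  step 19: S(S(S(S(S(S(S(S(add(Z, add(Z, Z))))))))))
  step 20: S(S(S(S(S(S(S(S(add(Z, Z)))))))))
  step 21: S^8(Z)

Term B:
  start: add(add(add(SSSZ, S^4(Z)), add(SZ, Z)), add(Z, mul(Z, Z)))
  step 1: add(add(S(add(SSZ, S^4(Z))), add(SZ, Z)), add(Z, mul(Z, Z)))
  step 2: add(S(add(add(SSZ, S^4(Z)), add(SZ, Z))), add(Z, mul(Z, Z)))
  step 3: S(add(add(add(SSZ, S^4(Z)), add(SZ, Z)), add(Z, mul(Z, Z))))
  step 4: S(add(add(S(add(SZ, S^4(Z))), add(SZ, Z)), add(Z, mul(Z, Z))))
  step 5: S(add(S(add(add(SZ, S^4(Z)), add(SZ, Z))), add(Z, mul(Z, Z))))
  step 6: S(S(add(add(add(SZ, S^4(Z)), add(SZ, Z)), add(Z, mul(Z, Z)))))
  step 7: S(S(add(add(S(add(Z, S^4(Z))), add(SZ, Z)), add(Z, mul(Z, Z)))))
  step 8: S(S(add(S(add(add(Z, S^4(Z)), add(SZ, Z))), add(Z, mul(Z, Z)))))
  step 9: S(S(S(add(add(add(Z, S^4(Z)), add(SZ, Z)), add(Z, mul(Z, Z))))))
  step 10: S(S(S(add(add(S^4(Z), add(SZ, Z)), add(Z, mul(Z, Z))))))
  step 11: S(S(S(add(S(add(SSSZ, add(SZ, Z))), add(Z, mul(Z, Z))))))
  step 12: S(S(S(S(add(add(SSSZ, add(SZ, Z)), add(Z, mul(Z, Z)))))))
  step 13: S(S(S(S(add(S(add(SSZ, add(SZ, Z))), add(Z, mul(Z, Z)))))))
  step 14: S(S(S(S(S(add(add(SSZ, add(SZ, Z)), add(Z, mul(Z, Z))))))))
  step 15: S(S(S(S(S(add(S(add(SZ, add(SZ, Z))), add(Z, mul(Z, Z))))))))
  step 16: S(S(S(S(S(S(add(add(SZ, add(SZ, Z)), add(Z, mul(Z, Z)))))))))
  step 17: S(S(S(S(S(S(add(S(add(Z, add(SZ, Z))), add(Z, mul(Z, Z)))))))))
  step 18: S(S(S(S(S(S(S(add(add(Z, add(SZ, Z)), add(Z, mul(Z, Z))))))))))
  step 19: S(S(S(S(S(S(S(add(add(SZ, Z), add(Z, mul(Z, Z))))))))))
  step 20: S(S(S(S(S(S(S(add(S(add(Z, Z)), add(Z, mul(Z, Z))))))))))
  step 21: S(S(S(S(S(S(S(S(add(add(Z, Z), add(Z, mul(Z, Z)))))))))))
  step 22: S(S(S(S(S(S(S(S(add(Z, add(Z, mul(Z, Z)))))))))))
  step 23: S(S(S(S(S(S(S(S(add(Z, mul(Z, Z))))))))))
  step 24: S(S(S(S(S(S(S(S(mul(Z, Z)))))))))
  step 25: S^8(Z)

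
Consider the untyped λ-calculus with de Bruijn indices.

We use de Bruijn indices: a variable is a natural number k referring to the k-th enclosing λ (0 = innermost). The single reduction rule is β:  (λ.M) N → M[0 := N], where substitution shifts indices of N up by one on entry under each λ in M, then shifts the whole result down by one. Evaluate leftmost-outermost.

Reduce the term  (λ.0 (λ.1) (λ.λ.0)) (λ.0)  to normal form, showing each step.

Answer: normal form = λ.0  (in 3 steps)

Reduction:
  start: (λ.0 (λ.1) (λ.λ.0)) (λ.0)
  [1] (λ.0) (λ.λ.0) (λ.λ.0)
  [2] (λ.λ.0) (λ.λ.0)
  [3] λ.0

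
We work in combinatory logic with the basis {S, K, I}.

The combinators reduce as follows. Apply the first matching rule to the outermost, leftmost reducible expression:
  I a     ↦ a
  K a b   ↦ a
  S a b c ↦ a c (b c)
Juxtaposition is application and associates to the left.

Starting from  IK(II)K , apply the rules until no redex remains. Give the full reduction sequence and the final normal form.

Answer: normal form = I  (in 3 steps)

Derivation:
  start: IK(II)K
  step 1: K(II)K
  step 2: II
  step 3: I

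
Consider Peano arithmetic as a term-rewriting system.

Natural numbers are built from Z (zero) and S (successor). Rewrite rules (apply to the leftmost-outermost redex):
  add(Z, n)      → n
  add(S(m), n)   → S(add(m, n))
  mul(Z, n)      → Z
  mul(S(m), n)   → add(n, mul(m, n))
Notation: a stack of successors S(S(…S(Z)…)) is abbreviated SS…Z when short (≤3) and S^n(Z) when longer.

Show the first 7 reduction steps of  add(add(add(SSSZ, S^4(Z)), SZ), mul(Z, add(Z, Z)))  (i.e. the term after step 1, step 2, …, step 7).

Answer: after 7 steps: S(S(add(add(S(add(Z, S^4(Z))), SZ), mul(Z, add(Z, Z)))))

Working:
  start: add(add(add(SSSZ, S^4(Z)), SZ), mul(Z, add(Z, Z)))
  step 1: add(add(S(add(SSZ, S^4(Z))), SZ), mul(Z, add(Z, Z)))
  step 2: add(S(add(add(SSZ, S^4(Z)), SZ)), mul(Z, add(Z, Z)))
  step 3: S(add(add(add(SSZ, S^4(Z)), SZ), mul(Z, add(Z, Z))))
  step 4: S(add(add(S(add(SZ, S^4(Z))), SZ), mul(Z, add(Z, Z))))
  step 5: S(add(S(add(add(SZ, S^4(Z)), SZ)), mul(Z, add(Z, Z))))
  step 6: S(S(add(add(add(SZ, S^4(Z)), SZ), mul(Z, add(Z, Z)))))
  step 7: S(S(add(add(S(add(Z, S^4(Z))), SZ), mul(Z, add(Z, Z)))))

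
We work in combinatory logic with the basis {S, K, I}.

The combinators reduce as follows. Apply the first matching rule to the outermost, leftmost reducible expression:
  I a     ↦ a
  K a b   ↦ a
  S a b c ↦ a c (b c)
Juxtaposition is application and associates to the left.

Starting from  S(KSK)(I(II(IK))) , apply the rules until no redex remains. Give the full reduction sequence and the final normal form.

  start: S(KSK)(I(II(IK)))
  →1  SS(I(II(IK)))
  →2  SS(II(IK))
  →3  SS(I(IK))
  →4  SS(IK)
  →5  SSK

Answer: normal form = SSK  (in 5 steps)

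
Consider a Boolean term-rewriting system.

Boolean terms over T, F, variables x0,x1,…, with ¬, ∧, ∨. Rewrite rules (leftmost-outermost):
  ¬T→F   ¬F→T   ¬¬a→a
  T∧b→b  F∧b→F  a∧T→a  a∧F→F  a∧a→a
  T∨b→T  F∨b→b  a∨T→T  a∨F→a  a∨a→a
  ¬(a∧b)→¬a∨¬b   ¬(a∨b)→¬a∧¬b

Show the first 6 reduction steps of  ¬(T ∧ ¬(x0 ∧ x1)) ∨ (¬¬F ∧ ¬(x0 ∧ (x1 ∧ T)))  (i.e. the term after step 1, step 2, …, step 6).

  start: ¬(T ∧ ¬(x0 ∧ x1)) ∨ (¬¬F ∧ ¬(x0 ∧ (x1 ∧ T)))
  [1] (¬T ∨ ¬¬(x0 ∧ x1)) ∨ (¬¬F ∧ ¬(x0 ∧ (x1 ∧ T)))
  [2] (F ∨ ¬¬(x0 ∧ x1)) ∨ (¬¬F ∧ ¬(x0 ∧ (x1 ∧ T)))
  [3] ¬¬(x0 ∧ x1) ∨ (¬¬F ∧ ¬(x0 ∧ (x1 ∧ T)))
  [4] (x0 ∧ x1) ∨ (¬¬F ∧ ¬(x0 ∧ (x1 ∧ T)))
  [5] (x0 ∧ x1) ∨ (F ∧ ¬(x0 ∧ (x1 ∧ T)))
  [6] (x0 ∧ x1) ∨ F

Answer: after 6 steps: (x0 ∧ x1) ∨ F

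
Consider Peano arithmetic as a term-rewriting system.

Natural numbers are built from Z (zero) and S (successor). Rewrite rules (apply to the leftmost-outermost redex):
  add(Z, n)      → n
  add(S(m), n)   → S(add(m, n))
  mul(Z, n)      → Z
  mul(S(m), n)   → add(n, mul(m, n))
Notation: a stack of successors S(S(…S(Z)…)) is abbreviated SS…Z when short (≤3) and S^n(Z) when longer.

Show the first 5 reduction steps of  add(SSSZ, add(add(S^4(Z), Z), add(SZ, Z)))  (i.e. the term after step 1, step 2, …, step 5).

Answer: after 5 steps: S(S(S(add(S(add(SSSZ, Z)), add(SZ, Z)))))

Working:
  start: add(SSSZ, add(add(S^4(Z), Z), add(SZ, Z)))
  step 1: S(add(SSZ, add(add(S^4(Z), Z), add(SZ, Z))))
  step 2: S(S(add(SZ, add(add(S^4(Z), Z), add(SZ, Z)))))
  step 3: S(S(S(add(Z, add(add(S^4(Z), Z), add(SZ, Z))))))
  step 4: S(S(S(add(add(S^4(Z), Z), add(SZ, Z)))))
  step 5: S(S(S(add(S(add(SSSZ, Z)), add(SZ, Z)))))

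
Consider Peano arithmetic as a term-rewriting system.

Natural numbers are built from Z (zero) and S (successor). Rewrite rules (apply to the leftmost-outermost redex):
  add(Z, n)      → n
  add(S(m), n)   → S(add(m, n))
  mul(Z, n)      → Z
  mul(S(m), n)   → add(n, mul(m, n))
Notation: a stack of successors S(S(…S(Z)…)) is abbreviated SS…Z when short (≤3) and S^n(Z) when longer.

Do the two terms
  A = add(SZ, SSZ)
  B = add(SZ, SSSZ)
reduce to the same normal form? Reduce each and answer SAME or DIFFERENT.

Term A:
  start: add(SZ, SSZ)
  [1] S(add(Z, SSZ))
  [2] SSSZ

Term B:
  start: add(SZ, SSSZ)
  [1] S(add(Z, SSSZ))
  [2] S^4(Z)

Answer: DIFFERENT — A ⇓ SSSZ, B ⇓ S^4(Z)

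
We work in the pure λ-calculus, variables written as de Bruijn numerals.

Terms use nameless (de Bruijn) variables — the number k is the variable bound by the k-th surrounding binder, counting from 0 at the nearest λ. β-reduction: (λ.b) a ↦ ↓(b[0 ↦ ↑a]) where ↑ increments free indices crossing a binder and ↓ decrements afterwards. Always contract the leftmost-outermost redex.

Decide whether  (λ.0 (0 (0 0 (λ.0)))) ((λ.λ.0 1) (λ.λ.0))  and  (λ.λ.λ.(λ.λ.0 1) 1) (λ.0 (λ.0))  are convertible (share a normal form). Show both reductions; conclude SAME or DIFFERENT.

Term A:
  start: (λ.0 (0 (0 0 (λ.0)))) ((λ.λ.0 1) (λ.λ.0))
  [1] (λ.λ.0 1) (λ.λ.0) ((λ.λ.0 1) (λ.λ.0) ((λ.λ.0 1) (λ.λ.0) ((λ.λ.0 1) (λ.λ.0)) (λ.0)))
  [2] (λ.0 (λ.λ.0)) ((λ.λ.0 1) (λ.λ.0) ((λ.λ.0 1) (λ.λ.0) ((λ.λ.0 1) (λ.λ.0)) (λ.0)))
  [3] (λ.λ.0 1) (λ.λ.0) ((λ.λ.0 1) (λ.λ.0) ((λ.λ.0 1) (λ.λ.0)) (λ.0)) (λ.λ.0)
  [4] (λ.0 (λ.λ.0)) ((λ.λ.0 1) (λ.λ.0) ((λ.λ.0 1) (λ.λ.0)) (λ.0)) (λ.λ.0)
  [5] (λ.λ.0 1) (λ.λ.0) ((λ.λ.0 1) (λ.λ.0)) (λ.0) (λ.λ.0) (λ.λ.0)
  [6] (λ.0 (λ.λ.0)) ((λ.λ.0 1) (λ.λ.0)) (λ.0) (λ.λ.0) (λ.λ.0)
  [7] (λ.λ.0 1) (λ.λ.0) (λ.λ.0) (λ.0) (λ.λ.0) (λ.λ.0)
  [8] (λ.0 (λ.λ.0)) (λ.λ.0) (λ.0) (λ.λ.0) (λ.λ.0)
  [9] (λ.λ.0) (λ.λ.0) (λ.0) (λ.λ.0) (λ.λ.0)
  [10] (λ.0) (λ.0) (λ.λ.0) (λ.λ.0)
  [11] (λ.0) (λ.λ.0) (λ.λ.0)
  [12] (λ.λ.0) (λ.λ.0)
  [13] λ.0

Term B:
  start: (λ.λ.λ.(λ.λ.0 1) 1) (λ.0 (λ.0))
  [1] λ.λ.(λ.λ.0 1) 1
  [2] λ.λ.λ.0 2

Answer: DIFFERENT — A ⇓ λ.0, B ⇓ λ.λ.λ.0 2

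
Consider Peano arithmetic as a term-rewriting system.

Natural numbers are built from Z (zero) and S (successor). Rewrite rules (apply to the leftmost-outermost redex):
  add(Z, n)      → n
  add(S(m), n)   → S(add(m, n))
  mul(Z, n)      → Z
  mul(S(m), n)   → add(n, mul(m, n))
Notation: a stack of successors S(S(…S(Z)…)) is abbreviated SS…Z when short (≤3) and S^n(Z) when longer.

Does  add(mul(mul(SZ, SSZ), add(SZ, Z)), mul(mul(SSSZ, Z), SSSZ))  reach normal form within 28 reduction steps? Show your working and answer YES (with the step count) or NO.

  start: add(mul(mul(SZ, SSZ), add(SZ, Z)), mul(mul(SSSZ, Z), SSSZ))
  step 1: add(mul(add(SSZ, mul(Z, SSZ)), add(SZ, Z)), mul(mul(SSSZ, Z), SSSZ))
  step 2: add(mul(S(add(SZ, mul(Z, SSZ))), add(SZ, Z)), mul(mul(SSSZ, Z), SSSZ))
  step 3: add(add(add(SZ, Z), mul(add(SZ, mul(Z, SSZ)), add(SZ, Z))), mul(mul(SSSZ, Z), SSSZ))
  step 4: add(add(S(add(Z, Z)), mul(add(SZ, mul(Z, SSZ)), add(SZ, Z))), mul(mul(SSSZ, Z), SSSZ))
  step 5: add(S(add(add(Z, Z), mul(add(SZ, mul(Z, SSZ)), add(SZ, Z)))), mul(mul(SSSZ, Z), SSSZ))
  step 6: S(add(add(add(Z, Z), mul(add(SZ, mul(Z, SSZ)), add(SZ, Z))), mul(mul(SSSZ, Z), SSSZ)))
  step 7: S(add(add(Z, mul(add(SZ, mul(Z, SSZ)), add(SZ, Z))), mul(mul(SSSZ, Z), SSSZ)))
  step 8: S(add(mul(add(SZ, mul(Z, SSZ)), add(SZ, Z)), mul(mul(SSSZ, Z), SSSZ)))
  step 9: S(add(mul(S(add(Z, mul(Z, SSZ))), add(SZ, Z)), mul(mul(SSSZ, Z), SSSZ)))
  step 10: S(add(add(add(SZ, Z), mul(add(Z, mul(Z, SSZ)), add(SZ, Z))), mul(mul(SSSZ, Z), SSSZ)))
  step 11: S(add(add(S(add(Z, Z)), mul(add(Z, mul(Z, SSZ)), add(SZ, Z))), mul(mul(SSSZ, Z), SSSZ)))
  step 12: S(add(S(add(add(Z, Z), mul(add(Z, mul(Z, SSZ)), add(SZ, Z)))), mul(mul(SSSZ, Z), SSSZ)))
  step 13: S(S(add(add(add(Z, Z), mul(add(Z, mul(Z, SSZ)), add(SZ, Z))), mul(mul(SSSZ, Z), SSSZ))))
  step 14: S(S(add(add(Z, mul(add(Z, mul(Z, SSZ)), add(SZ, Z))), mul(mul(SSSZ, Z), SSSZ))))
  step 15: S(S(add(mul(add(Z, mul(Z, SSZ)), add(SZ, Z)), mul(mul(SSSZ, Z), SSSZ))))
  step 16: S(S(add(mul(mul(Z, SSZ), add(SZ, Z)), mul(mul(SSSZ, Z), SSSZ))))
  step 17: S(S(add(mul(Z, add(SZ, Z)), mul(mul(SSSZ, Z), SSSZ))))
  step 18: S(S(add(Z, mul(mul(SSSZ, Z), SSSZ))))
  step 19: S(S(mul(mul(SSSZ, Z), SSSZ)))
  step 20: S(S(mul(add(Z, mul(SSZ, Z)), SSSZ)))
  step 21: S(S(mul(mul(SSZ, Z), SSSZ)))
  step 22: S(S(mul(add(Z, mul(SZ, Z)), SSSZ)))
  step 23: S(S(mul(mul(SZ, Z), SSSZ)))
  step 24: S(S(mul(add(Z, mul(Z, Z)), SSSZ)))
  step 25: S(S(mul(mul(Z, Z), SSSZ)))
  step 26: S(S(mul(Z, SSSZ)))
  step 27: SSZ

Answer: YES — reaches normal form SSZ in 27 ≤ 28 steps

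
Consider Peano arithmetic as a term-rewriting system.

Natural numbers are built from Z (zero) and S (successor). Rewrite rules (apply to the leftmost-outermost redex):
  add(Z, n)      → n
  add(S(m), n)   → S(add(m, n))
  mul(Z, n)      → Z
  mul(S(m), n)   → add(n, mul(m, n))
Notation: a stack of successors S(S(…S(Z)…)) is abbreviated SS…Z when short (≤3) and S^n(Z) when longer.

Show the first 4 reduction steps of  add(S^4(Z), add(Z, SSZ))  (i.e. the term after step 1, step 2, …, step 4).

Answer: after 4 steps: S(S(S(S(add(Z, add(Z, SSZ))))))

Working:
  start: add(S^4(Z), add(Z, SSZ))
  [1] S(add(SSSZ, add(Z, SSZ)))
  [2] S(S(add(SSZ, add(Z, SSZ))))
  [3] S(S(S(add(SZ, add(Z, SSZ)))))
  [4] S(S(S(S(add(Z, add(Z, SSZ))))))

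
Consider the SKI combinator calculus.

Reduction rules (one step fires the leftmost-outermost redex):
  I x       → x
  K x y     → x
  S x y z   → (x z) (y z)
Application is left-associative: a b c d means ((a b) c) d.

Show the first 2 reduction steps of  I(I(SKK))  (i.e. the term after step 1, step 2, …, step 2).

Answer: after 2 steps: SKK

Derivation:
  start: I(I(SKK))
  step 1: I(SKK)
  step 2: SKK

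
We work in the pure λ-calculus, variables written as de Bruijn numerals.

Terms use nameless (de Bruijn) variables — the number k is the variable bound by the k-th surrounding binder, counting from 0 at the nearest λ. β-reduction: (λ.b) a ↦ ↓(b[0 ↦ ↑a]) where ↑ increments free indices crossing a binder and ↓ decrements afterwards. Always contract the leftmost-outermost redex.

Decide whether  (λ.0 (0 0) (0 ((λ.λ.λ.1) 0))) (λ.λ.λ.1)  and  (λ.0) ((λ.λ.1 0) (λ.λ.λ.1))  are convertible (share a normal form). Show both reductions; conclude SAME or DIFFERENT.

Answer: SAME — A ⇓ λ.λ.λ.1, B ⇓ λ.λ.λ.1

Working:
Term A:
  start: (λ.0 (0 0) (0 ((λ.λ.λ.1) 0))) (λ.λ.λ.1)
  [1] (λ.λ.λ.1) ((λ.λ.λ.1) (λ.λ.λ.1)) ((λ.λ.λ.1) ((λ.λ.λ.1) (λ.λ.λ.1)))
  [2] (λ.λ.1) ((λ.λ.λ.1) ((λ.λ.λ.1) (λ.λ.λ.1)))
  [3] λ.(λ.λ.λ.1) ((λ.λ.λ.1) (λ.λ.λ.1))
  [4] λ.λ.λ.1

Term B:
  start: (λ.0) ((λ.λ.1 0) (λ.λ.λ.1))
  [1] (λ.λ.1 0) (λ.λ.λ.1)
  [2] λ.(λ.λ.λ.1) 0
  [3] λ.λ.λ.1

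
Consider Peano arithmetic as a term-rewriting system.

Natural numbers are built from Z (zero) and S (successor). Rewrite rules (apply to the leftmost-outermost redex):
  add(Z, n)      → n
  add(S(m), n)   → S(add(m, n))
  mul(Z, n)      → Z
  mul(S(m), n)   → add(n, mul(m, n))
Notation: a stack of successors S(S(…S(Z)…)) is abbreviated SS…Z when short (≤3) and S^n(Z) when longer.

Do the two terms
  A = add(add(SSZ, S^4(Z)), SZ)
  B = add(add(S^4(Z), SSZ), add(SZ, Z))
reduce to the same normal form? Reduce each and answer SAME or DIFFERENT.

Answer: SAME — A ⇓ S^7(Z), B ⇓ S^7(Z)

Derivation:
Term A:
  start: add(add(SSZ, S^4(Z)), SZ)
  [1] add(S(add(SZ, S^4(Z))), SZ)
  [2] S(add(add(SZ, S^4(Z)), SZ))
  [3] S(add(S(add(Z, S^4(Z))), SZ))
  [4] S(S(add(add(Z, S^4(Z)), SZ)))
  [5] S(S(add(S^4(Z), SZ)))
  [6] S(S(S(add(SSSZ, SZ))))
  [7] S(S(S(S(add(SSZ, SZ)))))
  [8] S(S(S(S(S(add(SZ, SZ))))))
  [9] S(S(S(S(S(S(add(Z, SZ)))))))
  [10] S^7(Z)

Term B:
  start: add(add(S^4(Z), SSZ), add(SZ, Z))
  [1] add(S(add(SSSZ, SSZ)), add(SZ, Z))
  [2] S(add(add(SSSZ, SSZ), add(SZ, Z)))
  [3] S(add(S(add(SSZ, SSZ)), add(SZ, Z)))
  [4] S(S(add(add(SSZ, SSZ), add(SZ, Z))))
  [5] S(S(add(S(add(SZ, SSZ)), add(SZ, Z))))
  [6] S(S(S(add(add(SZ, SSZ), add(SZ, Z)))))
  [7] S(S(S(add(S(add(Z, SSZ)), add(SZ, Z)))))
  [8] S(S(S(S(add(add(Z, SSZ), add(SZ, Z))))))
  [9] S(S(S(S(add(SSZ, add(SZ, Z))))))
  [10] S(S(S(S(S(add(SZ, add(SZ, Z)))))))
  [11] S(S(S(S(S(S(add(Z, add(SZ, Z))))))))
  [12] S(S(S(S(S(S(add(SZ, Z)))))))
  [13] S(S(S(S(S(S(S(add(Z, Z))))))))
  [14] S^7(Z)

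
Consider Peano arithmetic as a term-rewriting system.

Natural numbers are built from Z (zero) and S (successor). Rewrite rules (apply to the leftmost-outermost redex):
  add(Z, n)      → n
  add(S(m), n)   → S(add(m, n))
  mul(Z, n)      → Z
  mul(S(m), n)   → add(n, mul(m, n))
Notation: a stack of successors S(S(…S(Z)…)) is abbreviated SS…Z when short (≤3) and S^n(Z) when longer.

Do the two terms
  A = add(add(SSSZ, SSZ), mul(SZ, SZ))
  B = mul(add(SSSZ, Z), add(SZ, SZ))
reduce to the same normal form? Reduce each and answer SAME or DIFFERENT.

Answer: SAME — A ⇓ S^6(Z), B ⇓ S^6(Z)

Working:
Term A:
  start: add(add(SSSZ, SSZ), mul(SZ, SZ))
  →1  add(S(add(SSZ, SSZ)), mul(SZ, SZ))
  →2  S(add(add(SSZ, SSZ), mul(SZ, SZ)))
  →3  S(add(S(add(SZ, SSZ)), mul(SZ, SZ)))
  →4  S(S(add(add(SZ, SSZ), mul(SZ, SZ))))
  →5  S(S(add(S(add(Z, SSZ)), mul(SZ, SZ))))
  →6  S(S(S(add(add(Z, SSZ), mul(SZ, SZ)))))
  →7  S(S(S(add(SSZ, mul(SZ, SZ)))))
  →8  S(S(S(S(add(SZ, mul(SZ, SZ))))))
  →9  S(S(S(S(S(add(Z, mul(SZ, SZ)))))))
  →10  S(S(S(S(S(mul(SZ, SZ))))))
  →11  S(S(S(S(S(add(SZ, mul(Z, SZ)))))))
  →12  S(S(S(S(S(S(add(Z, mul(Z, SZ))))))))
  →13  S(S(S(S(S(S(mul(Z, SZ)))))))
  →14  S^6(Z)

Term B:
  start: mul(add(SSSZ, Z), add(SZ, SZ))
  →1  mul(S(add(SSZ, Z)), add(SZ, SZ))
  →2  add(add(SZ, SZ), mul(add(SSZ, Z), add(SZ, SZ)))
  →3  add(S(add(Z, SZ)), mul(add(SSZ, Z), add(SZ, SZ)))
  →4  S(add(add(Z, SZ), mul(add(SSZ, Z), add(SZ, SZ))))
  →5  S(add(SZ, mul(add(SSZ, Z), add(SZ, SZ))))
  →6  S(S(add(Z, mul(add(SSZ, Z), add(SZ, SZ)))))
  →7  S(S(mul(add(SSZ, Z), add(SZ, SZ))))
  →8  S(S(mul(S(add(SZ, Z)), add(SZ, SZ))))
  →9  S(S(add(add(SZ, SZ), mul(add(SZ, Z), add(SZ, SZ)))))
  →10  S(S(add(S(add(Z, SZ)), mul(add(SZ, Z), add(SZ, SZ)))))
  →11  S(S(S(add(add(Z, SZ), mul(add(SZ, Z), add(SZ, SZ))))))
  →12  S(S(S(add(SZ, mul(add(SZ, Z), add(SZ, SZ))))))
  →13  S(S(S(S(add(Z, mul(add(SZ, Z), add(SZ, SZ)))))))
  →14  S(S(S(S(mul(add(SZ, Z), add(SZ, SZ))))))
  →15  S(S(S(S(mul(S(add(Z, Z)), add(SZ, SZ))))))
  →16  S(S(S(S(add(add(SZ, SZ), mul(add(Z, Z), add(SZ, SZ)))))))
  →17  S(S(S(S(add(S(add(Z, SZ)), mul(add(Z, Z), add(SZ, SZ)))))))
  →18  S(S(S(S(S(add(add(Z, SZ), mul(add(Z, Z), add(SZ, SZ))))))))
  →19  S(S(S(S(S(add(SZ, mul(add(Z, Z), add(SZ, SZ))))))))
  →20  S(S(S(S(S(S(add(Z, mul(add(Z, Z), add(SZ, SZ)))))))))
  →21  S(S(S(S(S(S(mul(add(Z, Z), add(SZ, SZ))))))))
  →22  S(S(S(S(S(S(mul(Z, add(SZ, SZ))))))))
  →23  S^6(Z)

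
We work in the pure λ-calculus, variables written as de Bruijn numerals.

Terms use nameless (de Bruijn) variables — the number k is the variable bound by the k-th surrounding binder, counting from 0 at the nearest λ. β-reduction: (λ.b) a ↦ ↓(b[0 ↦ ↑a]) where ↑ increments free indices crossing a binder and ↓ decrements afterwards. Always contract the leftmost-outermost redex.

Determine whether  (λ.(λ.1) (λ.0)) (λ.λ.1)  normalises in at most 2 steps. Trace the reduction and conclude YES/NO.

  start: (λ.(λ.1) (λ.0)) (λ.λ.1)
  →1  (λ.λ.λ.1) (λ.0)
  →2  λ.λ.1

Answer: YES — reaches normal form λ.λ.1 in 2 ≤ 2 steps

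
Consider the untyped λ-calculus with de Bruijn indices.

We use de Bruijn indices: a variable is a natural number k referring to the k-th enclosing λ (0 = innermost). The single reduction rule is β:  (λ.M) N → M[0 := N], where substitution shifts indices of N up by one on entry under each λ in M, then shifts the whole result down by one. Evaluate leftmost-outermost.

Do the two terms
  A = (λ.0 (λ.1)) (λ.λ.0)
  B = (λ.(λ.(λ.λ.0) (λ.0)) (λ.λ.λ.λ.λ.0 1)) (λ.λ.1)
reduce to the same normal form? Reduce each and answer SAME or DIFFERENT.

Answer: SAME — A ⇓ λ.0, B ⇓ λ.0

Reduction:
Term A:
  start: (λ.0 (λ.1)) (λ.λ.0)
  →1  (λ.λ.0) (λ.λ.λ.0)
  →2  λ.0

Term B:
  start: (λ.(λ.(λ.λ.0) (λ.0)) (λ.λ.λ.λ.λ.0 1)) (λ.λ.1)
  →1  (λ.(λ.λ.0) (λ.0)) (λ.λ.λ.λ.λ.0 1)
  →2  (λ.λ.0) (λ.0)
  →3  λ.0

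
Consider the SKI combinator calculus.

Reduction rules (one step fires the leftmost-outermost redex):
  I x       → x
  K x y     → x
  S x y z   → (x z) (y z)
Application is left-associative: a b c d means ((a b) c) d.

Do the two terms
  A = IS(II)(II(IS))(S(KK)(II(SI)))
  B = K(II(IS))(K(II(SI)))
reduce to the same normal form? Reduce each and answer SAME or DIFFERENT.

Term A:
  start: IS(II)(II(IS))(S(KK)(II(SI)))
  →1  S(II)(II(IS))(S(KK)(II(SI)))
  →2  II(S(KK)(II(SI)))(II(IS)(S(KK)(II(SI))))
  →3  I(S(KK)(II(SI)))(II(IS)(S(KK)(II(SI))))
  →4  S(KK)(II(SI))(II(IS)(S(KK)(II(SI))))
  →5  KK(II(IS)(S(KK)(II(SI))))(II(SI)(II(IS)(S(KK)(II(SI)))))
  →6  K(II(SI)(II(IS)(S(KK)(II(SI)))))
  →7  K(I(SI)(II(IS)(S(KK)(II(SI)))))
  →8  K(SI(II(IS)(S(KK)(II(SI)))))
  →9  K(SI(I(IS)(S(KK)(II(SI)))))
  →10  K(SI(IS(S(KK)(II(SI)))))
  →11  K(SI(S(S(KK)(II(SI)))))
  →12  K(SI(S(S(KK)(I(SI)))))
  →13  K(SI(S(S(KK)(SI))))

Term B:
  start: K(II(IS))(K(II(SI)))
  →1  II(IS)
  →2  I(IS)
  →3  IS
  →4  S

Answer: DIFFERENT — A ⇓ K(SI(S(S(KK)(SI)))), B ⇓ S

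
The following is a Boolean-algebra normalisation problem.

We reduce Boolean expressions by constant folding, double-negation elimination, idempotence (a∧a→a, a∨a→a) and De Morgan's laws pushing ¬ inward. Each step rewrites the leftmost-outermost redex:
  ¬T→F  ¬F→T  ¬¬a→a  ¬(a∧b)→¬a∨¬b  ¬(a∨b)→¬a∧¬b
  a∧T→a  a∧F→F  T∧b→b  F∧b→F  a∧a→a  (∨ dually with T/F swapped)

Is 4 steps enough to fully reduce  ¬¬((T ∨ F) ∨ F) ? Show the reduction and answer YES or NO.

  start: ¬¬((T ∨ F) ∨ F)
  →1  (T ∨ F) ∨ F
  →2  T ∨ F
  →3  T

Answer: YES — reaches normal form T in 3 ≤ 4 steps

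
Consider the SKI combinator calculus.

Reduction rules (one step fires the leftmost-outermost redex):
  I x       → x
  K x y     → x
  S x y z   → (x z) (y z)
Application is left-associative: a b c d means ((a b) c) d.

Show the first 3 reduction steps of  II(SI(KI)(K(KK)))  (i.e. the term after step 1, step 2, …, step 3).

Answer: after 3 steps: I(K(KK))(KI(K(KK)))

Derivation:
  start: II(SI(KI)(K(KK)))
  step 1: I(SI(KI)(K(KK)))
  step 2: SI(KI)(K(KK))
  step 3: I(K(KK))(KI(K(KK)))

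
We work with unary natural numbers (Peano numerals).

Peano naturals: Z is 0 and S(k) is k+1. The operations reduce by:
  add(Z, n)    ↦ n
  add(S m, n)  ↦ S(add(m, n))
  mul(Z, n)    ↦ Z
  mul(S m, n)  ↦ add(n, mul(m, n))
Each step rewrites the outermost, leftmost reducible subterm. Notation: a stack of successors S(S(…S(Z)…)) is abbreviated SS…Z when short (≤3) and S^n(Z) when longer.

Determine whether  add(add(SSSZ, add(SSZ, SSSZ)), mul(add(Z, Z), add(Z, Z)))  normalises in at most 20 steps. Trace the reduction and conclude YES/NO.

Answer: YES — reaches normal form S^8(Z) in 18 ≤ 20 steps

Working:
  start: add(add(SSSZ, add(SSZ, SSSZ)), mul(add(Z, Z), add(Z, Z)))
  [1] add(S(add(SSZ, add(SSZ, SSSZ))), mul(add(Z, Z), add(Z, Z)))
  [2] S(add(add(SSZ, add(SSZ, SSSZ)), mul(add(Z, Z), add(Z, Z))))
  [3] S(add(S(add(SZ, add(SSZ, SSSZ))), mul(add(Z, Z), add(Z, Z))))
  [4] S(S(add(add(SZ, add(SSZ, SSSZ)), mul(add(Z, Z), add(Z, Z)))))
  [5] S(S(add(S(add(Z, add(SSZ, SSSZ))), mul(add(Z, Z), add(Z, Z)))))
  [6] S(S(S(add(add(Z, add(SSZ, SSSZ)), mul(add(Z, Z), add(Z, Z))))))
  [7] S(S(S(add(add(SSZ, SSSZ), mul(add(Z, Z), add(Z, Z))))))
  [8] S(S(S(add(S(add(SZ, SSSZ)), mul(add(Z, Z), add(Z, Z))))))
  [9] S(S(S(S(add(add(SZ, SSSZ), mul(add(Z, Z), add(Z, Z)))))))
  [10] S(S(S(S(add(S(add(Z, SSSZ)), mul(add(Z, Z), add(Z, Z)))))))
  [11] S(S(S(S(S(add(add(Z, SSSZ), mul(add(Z, Z), add(Z, Z))))))))
  [12] S(S(S(S(S(add(SSSZ, mul(add(Z, Z), add(Z, Z))))))))
  [13] S(S(S(S(S(S(add(SSZ, mul(add(Z, Z), add(Z, Z)))))))))
  [14] S(S(S(S(S(S(S(add(SZ, mul(add(Z, Z), add(Z, Z))))))))))
  [15] S(S(S(S(S(S(S(S(add(Z, mul(add(Z, Z), add(Z, Z)))))))))))
  [16] S(S(S(S(S(S(S(S(mul(add(Z, Z), add(Z, Z))))))))))
  [17] S(S(S(S(S(S(S(S(mul(Z, add(Z, Z))))))))))
  [18] S^8(Z)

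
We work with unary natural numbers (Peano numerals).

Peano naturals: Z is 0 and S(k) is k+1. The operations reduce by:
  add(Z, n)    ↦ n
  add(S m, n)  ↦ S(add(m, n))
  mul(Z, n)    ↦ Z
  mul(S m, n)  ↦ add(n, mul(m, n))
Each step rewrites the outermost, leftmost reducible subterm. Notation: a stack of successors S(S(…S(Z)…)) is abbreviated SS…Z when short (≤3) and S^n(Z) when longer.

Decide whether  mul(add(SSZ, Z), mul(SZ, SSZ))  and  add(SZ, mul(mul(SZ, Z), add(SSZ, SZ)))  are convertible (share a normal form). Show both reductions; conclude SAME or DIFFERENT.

Term A:
  start: mul(add(SSZ, Z), mul(SZ, SSZ))
  →1  mul(S(add(SZ, Z)), mul(SZ, SSZ))
  →2  add(mul(SZ, SSZ), mul(add(SZ, Z), mul(SZ, SSZ)))
  →3  add(add(SSZ, mul(Z, SSZ)), mul(add(SZ, Z), mul(SZ, SSZ)))
  →4  add(S(add(SZ, mul(Z, SSZ))), mul(add(SZ, Z), mul(SZ, SSZ)))
  →5  S(add(add(SZ, mul(Z, SSZ)), mul(add(SZ, Z), mul(SZ, SSZ))))
  →6  S(add(S(add(Z, mul(Z, SSZ))), mul(add(SZ, Z), mul(SZ, SSZ))))
  →7  S(S(add(add(Z, mul(Z, SSZ)), mul(add(SZ, Z), mul(SZ, SSZ)))))
  →8  S(S(add(mul(Z, SSZ), mul(add(SZ, Z), mul(SZ, SSZ)))))
  →9  S(S(add(Z, mul(add(SZ, Z), mul(SZ, SSZ)))))
  →10  S(S(mul(add(SZ, Z), mul(SZ, SSZ))))
  →11  S(S(mul(S(add(Z, Z)), mul(SZ, SSZ))))
  →12  S(S(add(mul(SZ, SSZ), mul(add(Z, Z), mul(SZ, SSZ)))))
  →13  S(S(add(add(SSZ, mul(Z, SSZ)), mul(add(Z, Z), mul(SZ, SSZ)))))
  →14  S(S(add(S(add(SZ, mul(Z, SSZ))), mul(add(Z, Z), mul(SZ, SSZ)))))
  →15  S(S(S(add(add(SZ, mul(Z, SSZ)), mul(add(Z, Z), mul(SZ, SSZ))))))
  →16  S(S(S(add(S(add(Z, mul(Z, SSZ))), mul(add(Z, Z), mul(SZ, SSZ))))))
  →17  S(S(S(S(add(add(Z, mul(Z, SSZ)), mul(add(Z, Z), mul(SZ, SSZ)))))))
  →18  S(S(S(S(add(mul(Z, SSZ), mul(add(Z, Z), mul(SZ, SSZ)))))))
  →19  S(S(S(S(add(Z, mul(add(Z, Z), mul(SZ, SSZ)))))))
  →20  S(S(S(S(mul(add(Z, Z), mul(SZ, SSZ))))))
  →21  S(S(S(S(mul(Z, mul(SZ, SSZ))))))
  →22  S^4(Z)

Term B:
  start: add(SZ, mul(mul(SZ, Z), add(SSZ, SZ)))
  →1  S(add(Z, mul(mul(SZ, Z), add(SSZ, SZ))))
  →2  S(mul(mul(SZ, Z), add(SSZ, SZ)))
  →3  S(mul(add(Z, mul(Z, Z)), add(SSZ, SZ)))
  →4  S(mul(mul(Z, Z), add(SSZ, SZ)))
  →5  S(mul(Z, add(SSZ, SZ)))
  →6  SZ

Answer: DIFFERENT — A ⇓ S^4(Z), B ⇓ SZ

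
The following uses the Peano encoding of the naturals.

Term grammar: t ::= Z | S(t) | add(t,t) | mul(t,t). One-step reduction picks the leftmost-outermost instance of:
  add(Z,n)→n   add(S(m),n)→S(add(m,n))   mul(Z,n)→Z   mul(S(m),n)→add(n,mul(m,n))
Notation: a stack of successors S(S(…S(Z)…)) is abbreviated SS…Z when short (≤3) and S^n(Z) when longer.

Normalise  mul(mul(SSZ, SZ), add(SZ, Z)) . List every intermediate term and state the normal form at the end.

  start: mul(mul(SSZ, SZ), add(SZ, Z))
  [1] mul(add(SZ, mul(SZ, SZ)), add(SZ, Z))
  [2] mul(S(add(Z, mul(SZ, SZ))), add(SZ, Z))
  [3] add(add(SZ, Z), mul(add(Z, mul(SZ, SZ)), add(SZ, Z)))
  [4] add(S(add(Z, Z)), mul(add(Z, mul(SZ, SZ)), add(SZ, Z)))
  [5] S(add(add(Z, Z), mul(add(Z, mul(SZ, SZ)), add(SZ, Z))))
  [6] S(add(Z, mul(add(Z, mul(SZ, SZ)), add(SZ, Z))))
  [7] S(mul(add(Z, mul(SZ, SZ)), add(SZ, Z)))
  [8] S(mul(mul(SZ, SZ), add(SZ, Z)))
  [9] S(mul(add(SZ, mul(Z, SZ)), add(SZ, Z)))
  [10] S(mul(S(add(Z, mul(Z, SZ))), add(SZ, Z)))
  [11] S(add(add(SZ, Z), mul(add(Z, mul(Z, SZ)), add(SZ, Z))))
  [12] S(add(S(add(Z, Z)), mul(add(Z, mul(Z, SZ)), add(SZ, Z))))
  [13] S(S(add(add(Z, Z), mul(add(Z, mul(Z, SZ)), add(SZ, Z)))))
  [14] S(S(add(Z, mul(add(Z, mul(Z, SZ)), add(SZ, Z)))))
  [15] S(S(mul(add(Z, mul(Z, SZ)), add(SZ, Z))))
  [16] S(S(mul(mul(Z, SZ), add(SZ, Z))))
  [17] S(S(mul(Z, add(SZ, Z))))
  [18] SSZ

Answer: normal form = SSZ  (in 18 steps)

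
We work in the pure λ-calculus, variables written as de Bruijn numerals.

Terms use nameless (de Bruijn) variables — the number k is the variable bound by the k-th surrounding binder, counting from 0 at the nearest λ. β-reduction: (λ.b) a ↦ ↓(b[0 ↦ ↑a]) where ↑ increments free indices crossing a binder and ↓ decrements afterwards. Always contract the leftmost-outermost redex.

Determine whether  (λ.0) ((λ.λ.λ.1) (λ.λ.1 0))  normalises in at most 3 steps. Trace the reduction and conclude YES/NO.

  start: (λ.0) ((λ.λ.λ.1) (λ.λ.1 0))
  [1] (λ.λ.λ.1) (λ.λ.1 0)
  [2] λ.λ.1

Answer: YES — reaches normal form λ.λ.1 in 2 ≤ 3 steps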